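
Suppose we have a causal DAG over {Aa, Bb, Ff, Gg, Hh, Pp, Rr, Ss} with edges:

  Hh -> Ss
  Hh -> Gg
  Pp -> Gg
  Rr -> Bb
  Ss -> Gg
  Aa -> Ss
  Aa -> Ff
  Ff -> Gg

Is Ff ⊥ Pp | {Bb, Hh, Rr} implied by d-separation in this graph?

Enumerating the 3 paths from Ff to Pp and testing each for blocking by {Bb, Hh, Rr}:
Path 1: Ff ← Aa → Ss → Gg ← Pp
  Gg is a collider here and neither Gg nor any of its descendants is conditioned on, so the collider stays closed — the path is blocked at Gg.
Path 2: Ff ← Aa → Ss ← Hh → Gg ← Pp
  Ss is a collider here and neither Ss nor any of its descendants is conditioned on, so the collider stays closed — the path is blocked at Ss.
Path 3: Ff → Gg ← Pp
  Gg is a collider here and neither Gg nor any of its descendants is conditioned on, so the collider stays closed — the path is blocked at Gg.
Every path is blocked, so Ff and Pp are d-separated given {Bb, Hh, Rr}.

Yes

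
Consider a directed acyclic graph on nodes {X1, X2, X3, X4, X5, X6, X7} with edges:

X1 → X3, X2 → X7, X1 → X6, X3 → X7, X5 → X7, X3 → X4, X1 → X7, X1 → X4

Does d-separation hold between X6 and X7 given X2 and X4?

Enumerating the 3 paths from X6 to X7 and testing each for blocking by {X2, X4}:
Path 1: X6 ← X1 → X4 ← X3 → X7
  X1 is a fork and X1 is not conditioned on; X4 is a collider and X4 is conditioned on, which opens it; X3 is a fork and X3 is not conditioned on — no node blocks this path, so it is active.
Path 2: X6 ← X1 → X3 → X7
  X1 is a fork and X1 is not conditioned on; X3 is a chain and X3 is not conditioned on — no node blocks this path, so it is active.
Path 3: X6 ← X1 → X7
  X1 is a fork and X1 is not conditioned on — no node blocks this path, so it is active.
Because an active path exists, X6 and X7 are not d-separated.

No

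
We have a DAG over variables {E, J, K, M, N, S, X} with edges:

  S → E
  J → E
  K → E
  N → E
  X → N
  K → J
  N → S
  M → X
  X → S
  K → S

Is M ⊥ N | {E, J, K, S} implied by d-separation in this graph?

Enumerating the 5 paths from M to N and testing each for blocking by {E, J, K, S}:
Path 1: M → X → N
  X is a chain and X is not conditioned on — no node blocks this path, so it is active.
Path 2: M → X → S ← N
  X is a chain and X is not conditioned on; S is a collider and S is conditioned on, which opens it — no node blocks this path, so it is active.
Path 3: M → X → S → E ← N
  S is a chain here and S is conditioned on, so the path is blocked at S.
Path 4: M → X → S ← K → J → E ← N
  K is a fork here and K is conditioned on, so the path is blocked at K.
Path 5: M → X → S ← K → E ← N
  K is a fork here and K is conditioned on, so the path is blocked at K.
At least one path is unblocked, so d-separation fails.

No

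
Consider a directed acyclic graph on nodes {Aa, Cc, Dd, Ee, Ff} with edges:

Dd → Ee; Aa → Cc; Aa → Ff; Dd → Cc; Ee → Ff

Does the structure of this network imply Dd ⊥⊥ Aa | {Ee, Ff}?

Yes

Enumerating the 2 paths from Dd to Aa and testing each for blocking by {Ee, Ff}:
Path 1: Dd → Cc ← Aa
  Cc is a collider here and neither Cc nor any of its descendants is conditioned on, so the collider stays closed — the path is blocked at Cc.
Path 2: Dd → Ee → Ff ← Aa
  Ee is a chain here and Ee is conditioned on, so the path is blocked at Ee.
Since every path is blocked, d-separation holds.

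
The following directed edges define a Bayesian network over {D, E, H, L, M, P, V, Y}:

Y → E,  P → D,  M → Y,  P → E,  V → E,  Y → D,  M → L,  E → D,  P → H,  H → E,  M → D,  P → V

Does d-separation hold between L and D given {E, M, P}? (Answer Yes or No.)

Yes

6 paths connect L and D; each must be blocked for d-separation to hold:
  1. L ← M → Y → E ← P → D — M:fork[blocks]; Y:chain[open]; E:collider[open]; P:fork[blocks] ⇒ blocked
  2. L ← M → Y → E → D — M:fork[blocks]; Y:chain[open]; E:chain[blocks] ⇒ blocked
  3. L ← M → Y → E ← V ← P → D — M:fork[blocks]; Y:chain[open]; E:collider[open]; V:chain[open]; P:fork[blocks] ⇒ blocked
  4. L ← M → Y → E ← H ← P → D — M:fork[blocks]; Y:chain[open]; E:collider[open]; H:chain[open]; P:fork[blocks] ⇒ blocked
  5. L ← M → Y → D — M:fork[blocks]; Y:chain[open] ⇒ blocked
  6. L ← M → D — M:fork[blocks] ⇒ blocked
All paths are blocked; L ⊥ D | {E, M, P} holds.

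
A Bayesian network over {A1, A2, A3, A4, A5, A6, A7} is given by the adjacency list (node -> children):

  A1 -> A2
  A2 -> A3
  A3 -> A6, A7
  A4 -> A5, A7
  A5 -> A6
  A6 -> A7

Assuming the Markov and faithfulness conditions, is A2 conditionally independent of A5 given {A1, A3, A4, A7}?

4 paths connect A2 and A5; each must be blocked for d-separation to hold:
Path 1: A2 → A3 → A6 ← A5
  A3 is a chain here and A3 is conditioned on, so the path is blocked at A3.
Path 2: A2 → A3 → A6 → A7 ← A4 → A5
  A3 is a chain here and A3 is conditioned on, so the path is blocked at A3.
Path 3: A2 → A3 → A7 ← A6 ← A5
  A3 is a chain here and A3 is conditioned on, so the path is blocked at A3.
Path 4: A2 → A3 → A7 ← A4 → A5
  A3 is a chain here and A3 is conditioned on, so the path is blocked at A3.
Every path is blocked, so A2 and A5 are d-separated given {A1, A3, A4, A7}.

Yes — A2 and A5 are d-separated given {A1, A3, A4, A7}.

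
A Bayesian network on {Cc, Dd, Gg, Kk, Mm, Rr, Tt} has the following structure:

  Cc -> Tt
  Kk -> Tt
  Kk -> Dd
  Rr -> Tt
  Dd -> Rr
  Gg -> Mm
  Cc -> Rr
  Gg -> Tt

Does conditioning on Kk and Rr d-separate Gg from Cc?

Yes

There are 3 undirected paths between Gg and Cc; checking each against the conditioning set {Kk, Rr}:
  1. Gg → Tt ← Rr ← Cc — Tt:collider[blocks]; Rr:chain[blocks] ⇒ blocked
  2. Gg → Tt ← Kk → Dd → Rr ← Cc — Tt:collider[blocks]; Kk:fork[blocks]; Dd:chain[open]; Rr:collider[open] ⇒ blocked
  3. Gg → Tt ← Cc — Tt:collider[blocks] ⇒ blocked
All paths are blocked; Gg ⊥ Cc | {Kk, Rr} holds.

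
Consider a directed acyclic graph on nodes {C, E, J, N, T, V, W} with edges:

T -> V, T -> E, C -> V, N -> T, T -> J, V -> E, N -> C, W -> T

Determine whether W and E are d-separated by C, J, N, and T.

3 paths connect W and E; each must be blocked for d-separation to hold:
Path 1: W → T → V → E
  T is a chain here and T is conditioned on, so the path is blocked at T.
Path 2: W → T ← N → C → V → E
  N is a fork here and N is conditioned on, so the path is blocked at N.
Path 3: W → T → E
  T is a chain here and T is conditioned on, so the path is blocked at T.
Every path is blocked, so W and E are d-separated given {C, J, N, T}.

Yes — W and E are d-separated given {C, J, N, T}.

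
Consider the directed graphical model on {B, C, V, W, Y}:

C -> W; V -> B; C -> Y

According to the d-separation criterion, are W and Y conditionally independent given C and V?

Yes

There is one path between W and Y:
  1. W ← C → Y — C:fork[blocks] ⇒ blocked
Every path is blocked, so W and Y are d-separated given {C, V}.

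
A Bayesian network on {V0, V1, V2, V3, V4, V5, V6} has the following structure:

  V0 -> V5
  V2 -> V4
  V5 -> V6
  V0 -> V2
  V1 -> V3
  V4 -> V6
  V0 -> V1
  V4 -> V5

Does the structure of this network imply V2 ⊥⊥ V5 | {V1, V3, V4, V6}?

No

There are 3 undirected paths between V2 and V5; checking each against the conditioning set {V1, V3, V4, V6}:
Path 1: V2 → V4 → V5
  V4 is a chain here and V4 is conditioned on, so the path is blocked at V4.
Path 2: V2 → V4 → V6 ← V5
  V4 is a chain here and V4 is conditioned on, so the path is blocked at V4.
Path 3: V2 ← V0 → V5
  V0 is a fork and V0 is not conditioned on — no node blocks this path, so it is active.
At least one path is unblocked, so d-separation fails.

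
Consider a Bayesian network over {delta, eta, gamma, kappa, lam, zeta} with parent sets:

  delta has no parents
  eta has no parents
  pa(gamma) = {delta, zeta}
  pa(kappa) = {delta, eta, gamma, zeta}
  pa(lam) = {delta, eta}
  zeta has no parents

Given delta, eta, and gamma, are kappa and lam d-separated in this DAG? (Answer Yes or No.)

Yes — kappa and lam are d-separated given {delta, eta, gamma}.

There are 4 undirected paths between kappa and lam; checking each against the conditioning set {delta, eta, gamma}:
  1. kappa ← delta → lam — delta:fork[blocks] ⇒ blocked
  2. kappa ← zeta → gamma ← delta → lam — zeta:fork[open]; gamma:collider[open]; delta:fork[blocks] ⇒ blocked
  3. kappa ← eta → lam — eta:fork[blocks] ⇒ blocked
  4. kappa ← gamma ← delta → lam — gamma:chain[blocks]; delta:fork[blocks] ⇒ blocked
Every path is blocked, so kappa and lam are d-separated given {delta, eta, gamma}.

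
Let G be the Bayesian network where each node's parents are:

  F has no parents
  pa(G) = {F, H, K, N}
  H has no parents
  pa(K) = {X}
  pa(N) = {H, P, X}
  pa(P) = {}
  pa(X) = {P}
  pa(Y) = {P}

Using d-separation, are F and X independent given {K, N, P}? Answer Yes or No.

We examine all 5 paths between F and X:
Path 1: F → G ← K ← X
  G is a collider here and neither G nor any of its descendants is conditioned on, so the collider stays closed — the path is blocked at G.
Path 2: F → G ← H → N ← X
  G is a collider here and neither G nor any of its descendants is conditioned on, so the collider stays closed — the path is blocked at G.
Path 3: F → G ← H → N ← P → X
  G is a collider here and neither G nor any of its descendants is conditioned on, so the collider stays closed — the path is blocked at G.
Path 4: F → G ← N ← X
  G is a collider here and neither G nor any of its descendants is conditioned on, so the collider stays closed — the path is blocked at G.
Path 5: F → G ← N ← P → X
  G is a collider here and neither G nor any of its descendants is conditioned on, so the collider stays closed — the path is blocked at G.
All paths are blocked; F ⊥ X | {K, N, P} holds.

Yes — F and X are d-separated given {K, N, P}.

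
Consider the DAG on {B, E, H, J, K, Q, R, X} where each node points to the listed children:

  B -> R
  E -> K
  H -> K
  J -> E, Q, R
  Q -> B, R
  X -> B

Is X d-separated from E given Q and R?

4 paths connect X and E; each must be blocked for d-separation to hold:
  1. X → B ← Q ← J → E — B:collider[open]; Q:chain[blocks]; J:fork[open] ⇒ blocked
  2. X → B ← Q → R ← J → E — B:collider[open]; Q:fork[blocks]; R:collider[open]; J:fork[open] ⇒ blocked
  3. X → B → R ← Q ← J → E — B:chain[open]; R:collider[open]; Q:chain[blocks]; J:fork[open] ⇒ blocked
  4. X → B → R ← J → E — B:chain[open]; R:collider[open]; J:fork[open] ⇒ active
At least one path is unblocked, so d-separation fails.

No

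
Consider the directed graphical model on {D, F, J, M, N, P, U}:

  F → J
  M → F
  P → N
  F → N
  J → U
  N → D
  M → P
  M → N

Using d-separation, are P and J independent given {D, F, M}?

There are 4 undirected paths between P and J; checking each against the conditioning set {D, F, M}:
Path 1: P → N ← F → J
  F is a fork here and F is conditioned on, so the path is blocked at F.
Path 2: P → N ← M → F → J
  M is a fork here and M is conditioned on, so the path is blocked at M.
Path 3: P ← M → N ← F → J
  M is a fork here and M is conditioned on, so the path is blocked at M.
Path 4: P ← M → F → J
  M is a fork here and M is conditioned on, so the path is blocked at M.
All paths are blocked; P ⊥ J | {D, F, M} holds.

Yes — P and J are d-separated given {D, F, M}.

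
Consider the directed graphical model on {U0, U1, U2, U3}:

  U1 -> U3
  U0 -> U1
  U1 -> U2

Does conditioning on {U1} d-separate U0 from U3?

Yes

The only undirected path from U0 to U3 is:
Path 1: U0 → U1 → U3
  U1 is a chain here and U1 is conditioned on, so the path is blocked at U1.
All paths are blocked; U0 ⊥ U3 | {U1} holds.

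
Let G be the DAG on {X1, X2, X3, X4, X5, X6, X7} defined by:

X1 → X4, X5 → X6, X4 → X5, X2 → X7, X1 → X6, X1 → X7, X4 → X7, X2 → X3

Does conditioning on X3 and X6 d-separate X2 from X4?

3 paths connect X2 and X4; each must be blocked for d-separation to hold:
Path 1: X2 → X7 ← X1 → X4
  X7 is a collider here and neither X7 nor any of its descendants is conditioned on, so the collider stays closed — the path is blocked at X7.
Path 2: X2 → X7 ← X1 → X6 ← X5 ← X4
  X7 is a collider here and neither X7 nor any of its descendants is conditioned on, so the collider stays closed — the path is blocked at X7.
Path 3: X2 → X7 ← X4
  X7 is a collider here and neither X7 nor any of its descendants is conditioned on, so the collider stays closed — the path is blocked at X7.
Since every path is blocked, d-separation holds.

Yes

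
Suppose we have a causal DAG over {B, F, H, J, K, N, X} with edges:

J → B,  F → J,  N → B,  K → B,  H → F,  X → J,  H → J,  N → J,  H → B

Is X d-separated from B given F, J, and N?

No

We examine all 4 paths between X and B:
Path 1: X → J ← N → B
  N is a fork here and N is conditioned on, so the path is blocked at N.
Path 2: X → J ← H → B
  J is a collider and J is conditioned on, which opens it; H is a fork and H is not conditioned on — no node blocks this path, so it is active.
Path 3: X → J ← F ← H → B
  F is a chain here and F is conditioned on, so the path is blocked at F.
Path 4: X → J → B
  J is a chain here and J is conditioned on, so the path is blocked at J.
Because an active path exists, X and B are not d-separated.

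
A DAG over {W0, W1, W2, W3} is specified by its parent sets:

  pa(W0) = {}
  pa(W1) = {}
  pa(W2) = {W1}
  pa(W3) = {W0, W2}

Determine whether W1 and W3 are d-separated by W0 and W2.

There is one path between W1 and W3:
Path 1: W1 → W2 → W3
  W2 is a chain here and W2 is conditioned on, so the path is blocked at W2.
Every path is blocked, so W1 and W3 are d-separated given {W0, W2}.

Yes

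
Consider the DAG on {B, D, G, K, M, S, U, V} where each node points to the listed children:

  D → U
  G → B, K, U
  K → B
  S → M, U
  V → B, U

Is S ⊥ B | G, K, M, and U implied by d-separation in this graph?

No

3 paths connect S and B; each must be blocked for d-separation to hold:
Path 1: S → U ← G → B
  G is a fork here and G is conditioned on, so the path is blocked at G.
Path 2: S → U ← G → K → B
  G is a fork here and G is conditioned on, so the path is blocked at G.
Path 3: S → U ← V → B
  U is a collider and U is conditioned on, which opens it; V is a fork and V is not conditioned on — no node blocks this path, so it is active.
Since the path S → U ← V → B is active, S and B are not d-separated given {G, K, M, U}.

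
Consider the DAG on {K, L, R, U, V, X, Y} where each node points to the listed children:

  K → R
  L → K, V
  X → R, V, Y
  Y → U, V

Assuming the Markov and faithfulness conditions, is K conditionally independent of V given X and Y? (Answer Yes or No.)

There are 3 undirected paths between K and V; checking each against the conditioning set {X, Y}:
Path 1: K → R ← X → V
  R is a collider here and neither R nor any of its descendants is conditioned on, so the collider stays closed — the path is blocked at R.
Path 2: K → R ← X → Y → V
  R is a collider here and neither R nor any of its descendants is conditioned on, so the collider stays closed — the path is blocked at R.
Path 3: K ← L → V
  L is a fork and L is not conditioned on — no node blocks this path, so it is active.
Since the path K ← L → V is active, K and V are not d-separated given {X, Y}.

No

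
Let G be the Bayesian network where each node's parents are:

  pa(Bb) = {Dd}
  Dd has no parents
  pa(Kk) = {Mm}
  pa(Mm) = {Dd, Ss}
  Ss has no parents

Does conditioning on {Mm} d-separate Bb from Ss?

There is one path between Bb and Ss:
Path 1: Bb ← Dd → Mm ← Ss
  Dd is a fork and Dd is not conditioned on; Mm is a collider and Mm is conditioned on, which opens it — no node blocks this path, so it is active.
Because an active path exists, Bb and Ss are not d-separated.

No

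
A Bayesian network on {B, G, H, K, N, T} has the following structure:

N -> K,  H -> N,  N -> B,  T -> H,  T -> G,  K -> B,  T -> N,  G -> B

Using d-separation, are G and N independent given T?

Yes

4 paths connect G and N; each must be blocked for d-separation to hold:
Path 1: G ← T → H → N
  T is a fork here and T is conditioned on, so the path is blocked at T.
Path 2: G ← T → N
  T is a fork here and T is conditioned on, so the path is blocked at T.
Path 3: G → B ← K ← N
  B is a collider here and neither B nor any of its descendants is conditioned on, so the collider stays closed — the path is blocked at B.
Path 4: G → B ← N
  B is a collider here and neither B nor any of its descendants is conditioned on, so the collider stays closed — the path is blocked at B.
Since every path is blocked, d-separation holds.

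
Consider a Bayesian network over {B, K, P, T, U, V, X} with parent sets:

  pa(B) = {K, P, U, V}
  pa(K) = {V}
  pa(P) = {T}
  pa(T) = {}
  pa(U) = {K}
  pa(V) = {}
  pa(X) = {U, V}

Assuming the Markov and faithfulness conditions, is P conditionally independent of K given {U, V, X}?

Enumerating the 5 paths from P to K and testing each for blocking by {U, V, X}:
Path 1: P → B ← K
  B is a collider here and neither B nor any of its descendants is conditioned on, so the collider stays closed — the path is blocked at B.
Path 2: P → B ← V → K
  B is a collider here and neither B nor any of its descendants is conditioned on, so the collider stays closed — the path is blocked at B.
Path 3: P → B ← V → X ← U ← K
  B is a collider here and neither B nor any of its descendants is conditioned on, so the collider stays closed — the path is blocked at B.
Path 4: P → B ← U ← K
  B is a collider here and neither B nor any of its descendants is conditioned on, so the collider stays closed — the path is blocked at B.
Path 5: P → B ← U → X ← V → K
  B is a collider here and neither B nor any of its descendants is conditioned on, so the collider stays closed — the path is blocked at B.
All paths are blocked; P ⊥ K | {U, V, X} holds.

Yes — P and K are d-separated given {U, V, X}.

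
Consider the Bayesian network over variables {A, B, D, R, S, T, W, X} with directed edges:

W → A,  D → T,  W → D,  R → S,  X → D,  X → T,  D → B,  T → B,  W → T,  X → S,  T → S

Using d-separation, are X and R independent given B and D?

We examine all 5 paths between X and R:
  1. X → D → B ← T → S ← R — D:chain[blocks]; B:collider[open]; T:fork[open]; S:collider[blocks] ⇒ blocked
  2. X → D → T → S ← R — D:chain[blocks]; T:chain[open]; S:collider[blocks] ⇒ blocked
  3. X → D ← W → T → S ← R — D:collider[open]; W:fork[open]; T:chain[open]; S:collider[blocks] ⇒ blocked
  4. X → T → S ← R — T:chain[open]; S:collider[blocks] ⇒ blocked
  5. X → S ← R — S:collider[blocks] ⇒ blocked
Since every path is blocked, d-separation holds.

Yes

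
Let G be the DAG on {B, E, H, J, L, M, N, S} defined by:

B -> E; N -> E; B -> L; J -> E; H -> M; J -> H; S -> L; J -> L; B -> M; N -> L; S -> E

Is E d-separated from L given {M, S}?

No

We examine all 6 paths between E and L:
Path 1: E ← B → L
  B is a fork and B is not conditioned on — no node blocks this path, so it is active.
Path 2: E ← B → M ← H ← J → L
  B is a fork and B is not conditioned on; M is a collider and M is conditioned on, which opens it; H is a chain and H is not conditioned on; J is a fork and J is not conditioned on — no node blocks this path, so it is active.
Path 3: E ← N → L
  N is a fork and N is not conditioned on — no node blocks this path, so it is active.
Path 4: E ← J → L
  J is a fork and J is not conditioned on — no node blocks this path, so it is active.
Path 5: E ← J → H → M ← B → L
  J is a fork and J is not conditioned on; H is a chain and H is not conditioned on; M is a collider and M is conditioned on, which opens it; B is a fork and B is not conditioned on — no node blocks this path, so it is active.
Path 6: E ← S → L
  S is a fork here and S is conditioned on, so the path is blocked at S.
At least one path is unblocked, so d-separation fails.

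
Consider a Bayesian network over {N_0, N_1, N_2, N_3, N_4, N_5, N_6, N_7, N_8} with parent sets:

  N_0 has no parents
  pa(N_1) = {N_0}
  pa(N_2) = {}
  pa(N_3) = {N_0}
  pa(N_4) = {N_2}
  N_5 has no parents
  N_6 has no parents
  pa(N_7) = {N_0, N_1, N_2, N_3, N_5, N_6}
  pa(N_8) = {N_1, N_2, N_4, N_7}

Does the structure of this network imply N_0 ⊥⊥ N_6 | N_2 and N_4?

There are 6 undirected paths between N_0 and N_6; checking each against the conditioning set {N_2, N_4}:
  1. N_0 → N_1 → N_8 ← N_4 ← N_2 → N_7 ← N_6 — N_1:chain[open]; N_8:collider[blocks]; N_4:chain[blocks]; N_2:fork[blocks]; N_7:collider[blocks] ⇒ blocked
  2. N_0 → N_1 → N_8 ← N_2 → N_7 ← N_6 — N_1:chain[open]; N_8:collider[blocks]; N_2:fork[blocks]; N_7:collider[blocks] ⇒ blocked
  3. N_0 → N_1 → N_8 ← N_7 ← N_6 — N_1:chain[open]; N_8:collider[blocks]; N_7:chain[open] ⇒ blocked
  4. N_0 → N_1 → N_7 ← N_6 — N_1:chain[open]; N_7:collider[blocks] ⇒ blocked
  5. N_0 → N_3 → N_7 ← N_6 — N_3:chain[open]; N_7:collider[blocks] ⇒ blocked
  6. N_0 → N_7 ← N_6 — N_7:collider[blocks] ⇒ blocked
Every path is blocked, so N_0 and N_6 are d-separated given {N_2, N_4}.

Yes — N_0 and N_6 are d-separated given {N_2, N_4}.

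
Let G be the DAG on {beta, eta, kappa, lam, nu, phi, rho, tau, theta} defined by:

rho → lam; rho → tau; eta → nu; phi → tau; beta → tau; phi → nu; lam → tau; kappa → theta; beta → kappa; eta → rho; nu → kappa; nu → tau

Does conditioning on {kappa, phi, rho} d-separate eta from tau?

No

5 paths connect eta and tau; each must be blocked for d-separation to hold:
Path 1: eta → rho → lam → tau
  rho is a chain here and rho is conditioned on, so the path is blocked at rho.
Path 2: eta → rho → tau
  rho is a chain here and rho is conditioned on, so the path is blocked at rho.
Path 3: eta → nu → tau
  nu is a chain and nu is not conditioned on — no node blocks this path, so it is active.
Path 4: eta → nu ← phi → tau
  phi is a fork here and phi is conditioned on, so the path is blocked at phi.
Path 5: eta → nu → kappa ← beta → tau
  nu is a chain and nu is not conditioned on; kappa is a collider and kappa is conditioned on, which opens it; beta is a fork and beta is not conditioned on — no node blocks this path, so it is active.
At least one path is unblocked, so d-separation fails.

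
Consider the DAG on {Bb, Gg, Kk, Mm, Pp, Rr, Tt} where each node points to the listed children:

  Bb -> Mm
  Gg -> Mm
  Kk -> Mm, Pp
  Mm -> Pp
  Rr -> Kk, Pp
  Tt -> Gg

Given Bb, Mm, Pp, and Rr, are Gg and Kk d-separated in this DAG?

No

Enumerating the 3 paths from Gg to Kk and testing each for blocking by {Bb, Mm, Pp, Rr}:
  1. Gg → Mm → Pp ← Rr → Kk — Mm:chain[blocks]; Pp:collider[open]; Rr:fork[blocks] ⇒ blocked
  2. Gg → Mm → Pp ← Kk — Mm:chain[blocks]; Pp:collider[open] ⇒ blocked
  3. Gg → Mm ← Kk — Mm:collider[open] ⇒ active
Since the path Gg → Mm ← Kk is active, Gg and Kk are not d-separated given {Bb, Mm, Pp, Rr}.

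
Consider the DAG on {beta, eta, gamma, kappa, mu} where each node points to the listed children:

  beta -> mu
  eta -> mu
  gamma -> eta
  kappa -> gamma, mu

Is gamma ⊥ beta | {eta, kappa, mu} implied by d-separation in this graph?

There are 2 undirected paths between gamma and beta; checking each against the conditioning set {eta, kappa, mu}:
  1. gamma → eta → mu ← beta — eta:chain[blocks]; mu:collider[open] ⇒ blocked
  2. gamma ← kappa → mu ← beta — kappa:fork[blocks]; mu:collider[open] ⇒ blocked
Since every path is blocked, d-separation holds.

Yes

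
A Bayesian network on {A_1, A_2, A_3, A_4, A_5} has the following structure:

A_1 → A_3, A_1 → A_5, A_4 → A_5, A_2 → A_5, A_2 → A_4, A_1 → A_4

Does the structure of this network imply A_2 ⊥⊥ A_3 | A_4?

4 paths connect A_2 and A_3; each must be blocked for d-separation to hold:
Path 1: A_2 → A_5 ← A_1 → A_3
  A_5 is a collider here and neither A_5 nor any of its descendants is conditioned on, so the collider stays closed — the path is blocked at A_5.
Path 2: A_2 → A_5 ← A_4 ← A_1 → A_3
  A_5 is a collider here and neither A_5 nor any of its descendants is conditioned on, so the collider stays closed — the path is blocked at A_5.
Path 3: A_2 → A_4 ← A_1 → A_3
  A_4 is a collider and A_4 is conditioned on, which opens it; A_1 is a fork and A_1 is not conditioned on — no node blocks this path, so it is active.
Path 4: A_2 → A_4 → A_5 ← A_1 → A_3
  A_4 is a chain here and A_4 is conditioned on, so the path is blocked at A_4.
Because an active path exists, A_2 and A_3 are not d-separated.

No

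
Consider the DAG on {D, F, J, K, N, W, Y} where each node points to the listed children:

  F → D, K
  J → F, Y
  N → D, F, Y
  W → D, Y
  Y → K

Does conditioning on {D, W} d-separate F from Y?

Enumerating the 6 paths from F to Y and testing each for blocking by {D, W}:
Path 1: F ← N → Y
  N is a fork and N is not conditioned on — no node blocks this path, so it is active.
Path 2: F ← N → D ← W → Y
  W is a fork here and W is conditioned on, so the path is blocked at W.
Path 3: F ← J → Y
  J is a fork and J is not conditioned on — no node blocks this path, so it is active.
Path 4: F → K ← Y
  K is a collider here and neither K nor any of its descendants is conditioned on, so the collider stays closed — the path is blocked at K.
Path 5: F → D ← N → Y
  D is a collider and D is conditioned on, which opens it; N is a fork and N is not conditioned on — no node blocks this path, so it is active.
Path 6: F → D ← W → Y
  W is a fork here and W is conditioned on, so the path is blocked at W.
Since the path F ← N → Y is active, F and Y are not d-separated given {D, W}.

No — F and Y are not d-separated given {D, W}.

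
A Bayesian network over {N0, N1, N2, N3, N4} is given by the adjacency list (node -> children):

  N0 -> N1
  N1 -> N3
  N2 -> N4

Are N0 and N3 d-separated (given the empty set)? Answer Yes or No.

Only one path connects N0 and N3:
Path 1: N0 → N1 → N3
  N1 is a chain and N1 is not conditioned on — no node blocks this path, so it is active.
At least one path is unblocked, so d-separation fails.

No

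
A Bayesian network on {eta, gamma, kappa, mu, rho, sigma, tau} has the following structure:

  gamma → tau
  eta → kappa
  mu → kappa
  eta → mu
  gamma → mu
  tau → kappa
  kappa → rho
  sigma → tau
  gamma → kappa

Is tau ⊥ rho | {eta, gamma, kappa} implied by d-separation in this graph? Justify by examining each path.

4 paths connect tau and rho; each must be blocked for d-separation to hold:
Path 1: tau ← gamma → kappa → rho
  gamma is a fork here and gamma is conditioned on, so the path is blocked at gamma.
Path 2: tau ← gamma → mu → kappa → rho
  gamma is a fork here and gamma is conditioned on, so the path is blocked at gamma.
Path 3: tau ← gamma → mu ← eta → kappa → rho
  gamma is a fork here and gamma is conditioned on, so the path is blocked at gamma.
Path 4: tau → kappa → rho
  kappa is a chain here and kappa is conditioned on, so the path is blocked at kappa.
Every path is blocked, so tau and rho are d-separated given {eta, gamma, kappa}.

Yes — tau and rho are d-separated given {eta, gamma, kappa}.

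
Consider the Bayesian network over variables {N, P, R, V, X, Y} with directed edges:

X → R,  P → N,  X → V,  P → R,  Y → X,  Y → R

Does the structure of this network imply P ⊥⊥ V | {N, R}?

No

There are 2 undirected paths between P and V; checking each against the conditioning set {N, R}:
Path 1: P → R ← X → V
  R is a collider and R is conditioned on, which opens it; X is a fork and X is not conditioned on — no node blocks this path, so it is active.
Path 2: P → R ← Y → X → V
  R is a collider and R is conditioned on, which opens it; Y is a fork and Y is not conditioned on; X is a chain and X is not conditioned on — no node blocks this path, so it is active.
At least one path is unblocked, so d-separation fails.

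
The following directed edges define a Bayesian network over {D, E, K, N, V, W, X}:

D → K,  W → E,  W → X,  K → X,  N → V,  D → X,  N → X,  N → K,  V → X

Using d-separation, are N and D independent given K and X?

There are 6 undirected paths between N and D; checking each against the conditioning set {K, X}:
  1. N → V → X ← D — V:chain[open]; X:collider[open] ⇒ active
  2. N → V → X ← K ← D — V:chain[open]; X:collider[open]; K:chain[blocks] ⇒ blocked
  3. N → K ← D — K:collider[open] ⇒ active
  4. N → K → X ← D — K:chain[blocks]; X:collider[open] ⇒ blocked
  5. N → X ← D — X:collider[open] ⇒ active
  6. N → X ← K ← D — X:collider[open]; K:chain[blocks] ⇒ blocked
At least one path is unblocked, so d-separation fails.

No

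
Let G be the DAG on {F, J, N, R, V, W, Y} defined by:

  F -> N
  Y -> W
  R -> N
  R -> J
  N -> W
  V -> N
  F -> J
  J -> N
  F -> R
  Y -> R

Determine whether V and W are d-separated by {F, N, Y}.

Yes — V and W are d-separated given {F, N, Y}.

Enumerating the 6 paths from V to W and testing each for blocking by {F, N, Y}:
  1. V → N → W — N:chain[blocks] ⇒ blocked
  2. V → N ← R ← Y → W — N:collider[open]; R:chain[open]; Y:fork[blocks] ⇒ blocked
  3. V → N ← F → R ← Y → W — N:collider[open]; F:fork[blocks]; R:collider[open]; Y:fork[blocks] ⇒ blocked
  4. V → N ← F → J ← R ← Y → W — N:collider[open]; F:fork[blocks]; J:collider[open]; R:chain[open]; Y:fork[blocks] ⇒ blocked
  5. V → N ← J ← R ← Y → W — N:collider[open]; J:chain[open]; R:chain[open]; Y:fork[blocks] ⇒ blocked
  6. V → N ← J ← F → R ← Y → W — N:collider[open]; J:chain[open]; F:fork[blocks]; R:collider[open]; Y:fork[blocks] ⇒ blocked
Since every path is blocked, d-separation holds.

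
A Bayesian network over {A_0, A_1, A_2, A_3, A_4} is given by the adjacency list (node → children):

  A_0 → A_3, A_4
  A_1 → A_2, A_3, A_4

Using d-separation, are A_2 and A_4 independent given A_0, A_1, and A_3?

2 paths connect A_2 and A_4; each must be blocked for d-separation to hold:
Path 1: A_2 ← A_1 → A_3 ← A_0 → A_4
  A_1 is a fork here and A_1 is conditioned on, so the path is blocked at A_1.
Path 2: A_2 ← A_1 → A_4
  A_1 is a fork here and A_1 is conditioned on, so the path is blocked at A_1.
Since every path is blocked, d-separation holds.

Yes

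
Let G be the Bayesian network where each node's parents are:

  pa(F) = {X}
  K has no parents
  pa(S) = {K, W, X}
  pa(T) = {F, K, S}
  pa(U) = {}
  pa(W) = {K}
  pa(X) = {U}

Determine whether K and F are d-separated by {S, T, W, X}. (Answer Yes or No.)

No

6 paths connect K and F; each must be blocked for d-separation to hold:
  1. K → W → S ← X → F — W:chain[blocks]; S:collider[open]; X:fork[blocks] ⇒ blocked
  2. K → W → S → T ← F — W:chain[blocks]; S:chain[blocks]; T:collider[open] ⇒ blocked
  3. K → T ← F — T:collider[open] ⇒ active
  4. K → T ← S ← X → F — T:collider[open]; S:chain[blocks]; X:fork[blocks] ⇒ blocked
  5. K → S ← X → F — S:collider[open]; X:fork[blocks] ⇒ blocked
  6. K → S → T ← F — S:chain[blocks]; T:collider[open] ⇒ blocked
Because an active path exists, K and F are not d-separated.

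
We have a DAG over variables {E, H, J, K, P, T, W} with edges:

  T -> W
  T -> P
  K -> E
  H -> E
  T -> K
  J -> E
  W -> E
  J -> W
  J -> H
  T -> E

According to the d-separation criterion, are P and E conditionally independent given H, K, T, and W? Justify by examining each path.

There are 5 undirected paths between P and E; checking each against the conditioning set {H, K, T, W}:
Path 1: P ← T → W → E
  T is a fork here and T is conditioned on, so the path is blocked at T.
Path 2: P ← T → W ← J → E
  T is a fork here and T is conditioned on, so the path is blocked at T.
Path 3: P ← T → W ← J → H → E
  T is a fork here and T is conditioned on, so the path is blocked at T.
Path 4: P ← T → E
  T is a fork here and T is conditioned on, so the path is blocked at T.
Path 5: P ← T → K → E
  T is a fork here and T is conditioned on, so the path is blocked at T.
All paths are blocked; P ⊥ E | {H, K, T, W} holds.

Yes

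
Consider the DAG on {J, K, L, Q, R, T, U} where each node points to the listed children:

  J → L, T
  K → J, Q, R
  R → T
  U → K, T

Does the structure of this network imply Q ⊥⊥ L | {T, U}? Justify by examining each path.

No — Q and L are not d-separated given {T, U}.

We examine all 3 paths between Q and L:
Path 1: Q ← K → J → L
  K is a fork and K is not conditioned on; J is a chain and J is not conditioned on — no node blocks this path, so it is active.
Path 2: Q ← K ← U → T ← J → L
  U is a fork here and U is conditioned on, so the path is blocked at U.
Path 3: Q ← K → R → T ← J → L
  K is a fork and K is not conditioned on; R is a chain and R is not conditioned on; T is a collider and T is conditioned on, which opens it; J is a fork and J is not conditioned on — no node blocks this path, so it is active.
At least one path is unblocked, so d-separation fails.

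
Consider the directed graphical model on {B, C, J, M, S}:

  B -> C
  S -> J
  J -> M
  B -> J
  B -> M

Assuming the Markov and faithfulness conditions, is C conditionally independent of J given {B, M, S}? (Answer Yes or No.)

2 paths connect C and J; each must be blocked for d-separation to hold:
Path 1: C ← B → M ← J
  B is a fork here and B is conditioned on, so the path is blocked at B.
Path 2: C ← B → J
  B is a fork here and B is conditioned on, so the path is blocked at B.
Since every path is blocked, d-separation holds.

Yes — C and J are d-separated given {B, M, S}.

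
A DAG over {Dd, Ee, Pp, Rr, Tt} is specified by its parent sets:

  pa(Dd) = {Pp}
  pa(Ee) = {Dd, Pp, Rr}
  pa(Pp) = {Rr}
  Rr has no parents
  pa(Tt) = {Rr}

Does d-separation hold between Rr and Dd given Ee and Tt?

4 paths connect Rr and Dd; each must be blocked for d-separation to hold:
Path 1: Rr → Ee ← Dd
  Ee is a collider and Ee is conditioned on, which opens it — no node blocks this path, so it is active.
Path 2: Rr → Ee ← Pp → Dd
  Ee is a collider and Ee is conditioned on, which opens it; Pp is a fork and Pp is not conditioned on — no node blocks this path, so it is active.
Path 3: Rr → Pp → Dd
  Pp is a chain and Pp is not conditioned on — no node blocks this path, so it is active.
Path 4: Rr → Pp → Ee ← Dd
  Pp is a chain and Pp is not conditioned on; Ee is a collider and Ee is conditioned on, which opens it — no node blocks this path, so it is active.
Since the path Rr → Ee ← Dd is active, Rr and Dd are not d-separated given {Ee, Tt}.

No — Rr and Dd are not d-separated given {Ee, Tt}.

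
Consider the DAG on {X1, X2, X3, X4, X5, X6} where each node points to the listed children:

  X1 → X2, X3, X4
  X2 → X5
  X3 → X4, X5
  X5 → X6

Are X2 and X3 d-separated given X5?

No

3 paths connect X2 and X3; each must be blocked for d-separation to hold:
  1. X2 → X5 ← X3 — X5:collider[open] ⇒ active
  2. X2 ← X1 → X4 ← X3 — X1:fork[open]; X4:collider[blocks] ⇒ blocked
  3. X2 ← X1 → X3 — X1:fork[open] ⇒ active
At least one path is unblocked, so d-separation fails.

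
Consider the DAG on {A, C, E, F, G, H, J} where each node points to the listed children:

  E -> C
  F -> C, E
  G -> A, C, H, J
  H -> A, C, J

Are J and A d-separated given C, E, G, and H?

Yes

6 paths connect J and A; each must be blocked for d-separation to hold:
  1. J ← H ← G → A — H:chain[blocks]; G:fork[blocks] ⇒ blocked
  2. J ← H → C ← G → A — H:fork[blocks]; C:collider[open]; G:fork[blocks] ⇒ blocked
  3. J ← H → A — H:fork[blocks] ⇒ blocked
  4. J ← G → H → A — G:fork[blocks]; H:chain[blocks] ⇒ blocked
  5. J ← G → C ← H → A — G:fork[blocks]; C:collider[open]; H:fork[blocks] ⇒ blocked
  6. J ← G → A — G:fork[blocks] ⇒ blocked
All paths are blocked; J ⊥ A | {C, E, G, H} holds.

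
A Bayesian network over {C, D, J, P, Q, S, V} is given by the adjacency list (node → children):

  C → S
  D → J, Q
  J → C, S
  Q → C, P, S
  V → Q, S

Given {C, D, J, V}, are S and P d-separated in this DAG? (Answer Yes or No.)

No

Enumerating the 6 paths from S to P and testing each for blocking by {C, D, J, V}:
Path 1: S ← V → Q → P
  V is a fork here and V is conditioned on, so the path is blocked at V.
Path 2: S ← Q → P
  Q is a fork and Q is not conditioned on — no node blocks this path, so it is active.
Path 3: S ← J ← D → Q → P
  J is a chain here and J is conditioned on, so the path is blocked at J.
Path 4: S ← J → C ← Q → P
  J is a fork here and J is conditioned on, so the path is blocked at J.
Path 5: S ← C ← Q → P
  C is a chain here and C is conditioned on, so the path is blocked at C.
Path 6: S ← C ← J ← D → Q → P
  C is a chain here and C is conditioned on, so the path is blocked at C.
At least one path is unblocked, so d-separation fails.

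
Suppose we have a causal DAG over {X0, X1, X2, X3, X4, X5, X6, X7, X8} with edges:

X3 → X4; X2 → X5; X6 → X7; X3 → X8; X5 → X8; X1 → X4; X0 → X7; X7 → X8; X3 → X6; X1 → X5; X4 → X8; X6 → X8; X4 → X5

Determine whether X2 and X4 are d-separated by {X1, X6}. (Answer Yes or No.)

6 paths connect X2 and X4; each must be blocked for d-separation to hold:
  1. X2 → X5 ← X4 — X5:collider[blocks] ⇒ blocked
  2. X2 → X5 → X8 ← X4 — X5:chain[open]; X8:collider[blocks] ⇒ blocked
  3. X2 → X5 → X8 ← X6 ← X3 → X4 — X5:chain[open]; X8:collider[blocks]; X6:chain[blocks]; X3:fork[open] ⇒ blocked
  4. X2 → X5 → X8 ← X3 → X4 — X5:chain[open]; X8:collider[blocks]; X3:fork[open] ⇒ blocked
  5. X2 → X5 → X8 ← X7 ← X6 ← X3 → X4 — X5:chain[open]; X8:collider[blocks]; X7:chain[open]; X6:chain[blocks]; X3:fork[open] ⇒ blocked
  6. X2 → X5 ← X1 → X4 — X5:collider[blocks]; X1:fork[blocks] ⇒ blocked
Since every path is blocked, d-separation holds.

Yes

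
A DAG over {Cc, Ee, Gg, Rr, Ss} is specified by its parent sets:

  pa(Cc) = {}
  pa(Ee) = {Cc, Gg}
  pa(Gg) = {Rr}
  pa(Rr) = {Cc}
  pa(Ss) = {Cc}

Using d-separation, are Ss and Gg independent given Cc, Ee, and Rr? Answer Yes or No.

There are 2 undirected paths between Ss and Gg; checking each against the conditioning set {Cc, Ee, Rr}:
Path 1: Ss ← Cc → Ee ← Gg
  Cc is a fork here and Cc is conditioned on, so the path is blocked at Cc.
Path 2: Ss ← Cc → Rr → Gg
  Cc is a fork here and Cc is conditioned on, so the path is blocked at Cc.
Every path is blocked, so Ss and Gg are d-separated given {Cc, Ee, Rr}.

Yes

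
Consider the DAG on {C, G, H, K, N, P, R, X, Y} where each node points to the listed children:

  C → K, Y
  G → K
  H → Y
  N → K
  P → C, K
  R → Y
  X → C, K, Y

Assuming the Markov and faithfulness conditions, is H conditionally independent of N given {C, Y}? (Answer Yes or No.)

Yes

There are 6 undirected paths between H and N; checking each against the conditioning set {C, Y}:
  1. H → Y ← X → K ← N — Y:collider[open]; X:fork[open]; K:collider[blocks] ⇒ blocked
  2. H → Y ← X → C ← P → K ← N — Y:collider[open]; X:fork[open]; C:collider[open]; P:fork[open]; K:collider[blocks] ⇒ blocked
  3. H → Y ← X → C → K ← N — Y:collider[open]; X:fork[open]; C:chain[blocks]; K:collider[blocks] ⇒ blocked
  4. H → Y ← C ← X → K ← N — Y:collider[open]; C:chain[blocks]; X:fork[open]; K:collider[blocks] ⇒ blocked
  5. H → Y ← C ← P → K ← N — Y:collider[open]; C:chain[blocks]; P:fork[open]; K:collider[blocks] ⇒ blocked
  6. H → Y ← C → K ← N — Y:collider[open]; C:fork[blocks]; K:collider[blocks] ⇒ blocked
Since every path is blocked, d-separation holds.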